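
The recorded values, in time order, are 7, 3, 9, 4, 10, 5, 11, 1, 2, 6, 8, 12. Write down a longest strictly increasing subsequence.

Patience tails give the LIS length; then backtrack through the dp parents:
7 → extends → [7]
3 → replaces 7 → [3]
9 → extends → [3, 9]
4 → replaces 9 → [3, 4]
10 → extends → [3, 4, 10]
5 → replaces 10 → [3, 4, 5]
11 → extends → [3, 4, 5, 11]
1 → replaces 3 → [1, 4, 5, 11]
2 → replaces 4 → [1, 2, 5, 11]
6 → replaces 11 → [1, 2, 5, 6]
8 → extends → [1, 2, 5, 6, 8]
12 → extends → [1, 2, 5, 6, 8, 12]
Length 6; one witness is 3, 4, 5, 6, 8, 12.

3, 4, 5, 6, 8, 12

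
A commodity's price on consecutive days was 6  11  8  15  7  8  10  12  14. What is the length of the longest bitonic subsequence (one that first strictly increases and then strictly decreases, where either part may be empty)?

inc[i] = longest strictly increasing subsequence ending at i; dec[i] = longest strictly decreasing subsequence starting at i:
i:      1  2  3  4  5  6  7  8  9
a[i]:   6 11  8 15  7  8 10 12 14
inc:    1  2  2  3  2  3  4  5  6
dec:    1  3  2  2  1  1  1  1  1
Best peak at i=9 (value 14): inc=6, dec=1, length 6+1−1 = 6.

6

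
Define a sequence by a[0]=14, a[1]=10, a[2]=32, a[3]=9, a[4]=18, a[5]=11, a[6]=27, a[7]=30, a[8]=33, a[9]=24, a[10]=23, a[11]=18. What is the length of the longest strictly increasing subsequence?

5

Track the smallest tail for each achievable length (strict):
14 → extends → [14]
10 → replaces 14 → [10]
32 → extends → [10, 32]
9 → replaces 10 → [9, 32]
18 → replaces 32 → [9, 18]
11 → replaces 18 → [9, 11]
27 → extends → [9, 11, 27]
30 → extends → [9, 11, 27, 30]
33 → extends → [9, 11, 27, 30, 33]
24 → replaces 27 → [9, 11, 24, 30, 33]
23 → replaces 24 → [9, 11, 23, 30, 33]
18 → replaces 23 → [9, 11, 18, 30, 33]
Five tails, so the longest strictly increasing subsequence has length 5 (e.g. 14, 18, 27, 30, 33).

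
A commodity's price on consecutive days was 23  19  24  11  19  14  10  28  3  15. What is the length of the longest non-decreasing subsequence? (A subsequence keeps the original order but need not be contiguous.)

3

Track the smallest tail for each achievable length (allowing ties):
23 → extends → [23]
19 → replaces 23 → [19]
24 → extends → [19, 24]
11 → replaces 19 → [11, 24]
19 → replaces 24 → [11, 19]
14 → replaces 19 → [11, 14]
10 → replaces 11 → [10, 14]
28 → extends → [10, 14, 28]
3 → replaces 10 → [3, 14, 28]
15 → replaces 28 → [3, 14, 15]
Three tails, so the longest non-decreasing subsequence has length 3 (e.g. 23, 24, 28).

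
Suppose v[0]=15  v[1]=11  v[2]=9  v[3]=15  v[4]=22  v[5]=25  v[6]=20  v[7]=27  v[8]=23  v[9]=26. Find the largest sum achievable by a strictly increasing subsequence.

Let S[i] be the best sum of a strictly increasing subsequence ending at i:
i:       0   1   2   3   4   5   6   7   8   9
v[i]:   15  11   9  15  22  25  20  27  23  26
S:      15  11   9  26  48  73  46 100  71  99
Maximum is 100 (e.g. 11 + 15 + 22 + 25 + 27).

100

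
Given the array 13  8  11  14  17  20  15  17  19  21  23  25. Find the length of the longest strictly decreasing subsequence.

Negate each value so 'decreasing' becomes 'increasing', then run patience tails on the negated sequence:
-13 → extends → [-13]
-8 → extends → [-13, -8]
-11 → replaces -8 → [-13, -11]
-14 → replaces -13 → [-14, -11]
-17 → replaces -14 → [-17, -11]
-20 → replaces -17 → [-20, -11]
-15 → replaces -11 → [-20, -15]
-17 → replaces -15 → [-20, -17]
-19 → replaces -17 → [-20, -19]
-21 → replaces -20 → [-21, -19]
-23 → replaces -21 → [-23, -19]
-25 → replaces -23 → [-25, -19]
Two tails, so the longest strictly decreasing subsequence of the original has length 2.

2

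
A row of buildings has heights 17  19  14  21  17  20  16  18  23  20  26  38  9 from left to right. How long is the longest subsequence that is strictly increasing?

6

Track the smallest tail for each achievable length (strict):
17 → extends → [17]
19 → extends → [17, 19]
14 → replaces 17 → [14, 19]
21 → extends → [14, 19, 21]
17 → replaces 19 → [14, 17, 21]
20 → replaces 21 → [14, 17, 20]
16 → replaces 17 → [14, 16, 20]
18 → replaces 20 → [14, 16, 18]
23 → extends → [14, 16, 18, 23]
20 → replaces 23 → [14, 16, 18, 20]
26 → extends → [14, 16, 18, 20, 26]
38 → extends → [14, 16, 18, 20, 26, 38]
9 → replaces 14 → [9, 16, 18, 20, 26, 38]
Six tails, so the longest strictly increasing subsequence has length 6 (e.g. 17, 19, 21, 23, 26, 38).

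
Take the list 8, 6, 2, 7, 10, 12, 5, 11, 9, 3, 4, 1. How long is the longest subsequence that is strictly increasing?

4

Track the smallest tail for each achievable length (strict):
8 → extends → [8]
6 → replaces 8 → [6]
2 → replaces 6 → [2]
7 → extends → [2, 7]
10 → extends → [2, 7, 10]
12 → extends → [2, 7, 10, 12]
5 → replaces 7 → [2, 5, 10, 12]
11 → replaces 12 → [2, 5, 10, 11]
9 → replaces 10 → [2, 5, 9, 11]
3 → replaces 5 → [2, 3, 9, 11]
4 → replaces 9 → [2, 3, 4, 11]
1 → replaces 2 → [1, 3, 4, 11]
Four tails, so the longest strictly increasing subsequence has length 4 (e.g. 6, 7, 10, 12).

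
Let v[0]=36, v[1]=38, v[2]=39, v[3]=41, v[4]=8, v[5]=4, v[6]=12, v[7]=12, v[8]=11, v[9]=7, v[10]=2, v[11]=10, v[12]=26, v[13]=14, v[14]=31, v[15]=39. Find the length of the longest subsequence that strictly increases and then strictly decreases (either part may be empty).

8

inc[i] = longest strictly increasing subsequence ending at i; dec[i] = longest strictly decreasing subsequence starting at i:
i:      0  1  2  3  4  5  6  7  8  9 10 11 12 13 14 15
v[i]:  36 38 39 41  8  4 12 12 11  7  2 10 26 14 31 39
inc:    1  2  3  4  1  1  2  2  2  2  1  3  4  4  5  6
dec:    5  5  5  5  3  2  4  4  3  2  1  1  2  1  1  1
Best peak at i=3 (value 41): inc=4, dec=5, length 4+5−1 = 8.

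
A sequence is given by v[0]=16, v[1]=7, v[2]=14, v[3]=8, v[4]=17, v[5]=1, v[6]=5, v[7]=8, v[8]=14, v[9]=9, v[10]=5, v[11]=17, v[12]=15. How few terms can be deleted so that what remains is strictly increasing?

Fewest deletions = n − (longest strictly increasing subsequence).
Patience tails:
16 → extends → [16]
7 → replaces 16 → [7]
14 → extends → [7, 14]
8 → replaces 14 → [7, 8]
17 → extends → [7, 8, 17]
1 → replaces 7 → [1, 8, 17]
5 → replaces 8 → [1, 5, 17]
8 → replaces 17 → [1, 5, 8]
14 → extends → [1, 5, 8, 14]
9 → replaces 14 → [1, 5, 8, 9]
5 → already a tail → [1, 5, 8, 9]
17 → extends → [1, 5, 8, 9, 17]
15 → replaces 17 → [1, 5, 8, 9, 15]
Longest strictly increasing subsequence has length 5, so deletions = 13 − 5 = 8.

8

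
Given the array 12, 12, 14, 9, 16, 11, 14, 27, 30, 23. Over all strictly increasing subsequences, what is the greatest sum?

99

Let S[i] be the best sum of a strictly increasing subsequence ending at i:
i:      1  2  3  4  5  6  7  8  9 10
a[i]:  12 12 14  9 16 11 14 27 30 23
S:     12 12 26  9 42 20 34 69 99 65
Maximum is 99 (e.g. 12 + 14 + 16 + 27 + 30).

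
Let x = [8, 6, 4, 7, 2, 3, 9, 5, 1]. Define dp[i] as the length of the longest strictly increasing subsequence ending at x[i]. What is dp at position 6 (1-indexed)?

2

dp[i] = 1 + max{dp[j] : j<i, x[j]<x[i]} (or 1 if no such j):
i:     1 2 3 4 5 6 7 8 9
x[i]:  8 6 4 7 2 3 9 5 1
dp:    1 1 1 2 1 2 3 3 1
At index 6 the value is 2.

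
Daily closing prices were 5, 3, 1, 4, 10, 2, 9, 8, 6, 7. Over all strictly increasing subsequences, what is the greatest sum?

Let S[i] be the best sum of a strictly increasing subsequence ending at i:
i:      1  2  3  4  5  6  7  8  9 10
a[i]:   5  3  1  4 10  2  9  8  6  7
S:      5  3  1  7 17  3 16 15 13 20
Maximum is 20 (e.g. 3 + 4 + 6 + 7).

20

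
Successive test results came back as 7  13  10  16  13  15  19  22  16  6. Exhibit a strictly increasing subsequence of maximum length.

Patience tails give the LIS length; then backtrack through the dp parents:
7 → extends → [7]
13 → extends → [7, 13]
10 → replaces 13 → [7, 10]
16 → extends → [7, 10, 16]
13 → replaces 16 → [7, 10, 13]
15 → extends → [7, 10, 13, 15]
19 → extends → [7, 10, 13, 15, 19]
22 → extends → [7, 10, 13, 15, 19, 22]
16 → replaces 19 → [7, 10, 13, 15, 16, 22]
6 → replaces 7 → [6, 10, 13, 15, 16, 22]
Length 6; one witness is 7, 10, 13, 15, 19, 22.

7, 10, 13, 15, 19, 22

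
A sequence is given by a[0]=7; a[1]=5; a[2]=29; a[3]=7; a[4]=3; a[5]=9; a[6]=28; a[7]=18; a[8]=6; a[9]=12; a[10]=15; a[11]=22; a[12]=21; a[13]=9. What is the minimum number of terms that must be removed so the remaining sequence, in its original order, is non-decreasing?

Fewest deletions = n − (longest non-decreasing subsequence).
Patience tails:
7 → extends → [7]
5 → replaces 7 → [5]
29 → extends → [5, 29]
7 → replaces 29 → [5, 7]
3 → replaces 5 → [3, 7]
9 → extends → [3, 7, 9]
28 → extends → [3, 7, 9, 28]
18 → replaces 28 → [3, 7, 9, 18]
6 → replaces 7 → [3, 6, 9, 18]
12 → replaces 18 → [3, 6, 9, 12]
15 → extends → [3, 6, 9, 12, 15]
22 → extends → [3, 6, 9, 12, 15, 22]
21 → replaces 22 → [3, 6, 9, 12, 15, 21]
9 → replaces 12 → [3, 6, 9, 9, 15, 21]
Longest non-decreasing subsequence has length 6, so deletions = 14 − 6 = 8.

8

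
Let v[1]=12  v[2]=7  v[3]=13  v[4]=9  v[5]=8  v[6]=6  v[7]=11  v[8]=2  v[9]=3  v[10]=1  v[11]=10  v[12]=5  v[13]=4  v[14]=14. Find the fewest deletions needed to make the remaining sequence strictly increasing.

10

Fewest deletions = n − (longest strictly increasing subsequence).
Patience tails:
12 → extends → [12]
7 → replaces 12 → [7]
13 → extends → [7, 13]
9 → replaces 13 → [7, 9]
8 → replaces 9 → [7, 8]
6 → replaces 7 → [6, 8]
11 → extends → [6, 8, 11]
2 → replaces 6 → [2, 8, 11]
3 → replaces 8 → [2, 3, 11]
1 → replaces 2 → [1, 3, 11]
10 → replaces 11 → [1, 3, 10]
5 → replaces 10 → [1, 3, 5]
4 → replaces 5 → [1, 3, 4]
14 → extends → [1, 3, 4, 14]
Longest strictly increasing subsequence has length 4, so deletions = 14 − 4 = 10.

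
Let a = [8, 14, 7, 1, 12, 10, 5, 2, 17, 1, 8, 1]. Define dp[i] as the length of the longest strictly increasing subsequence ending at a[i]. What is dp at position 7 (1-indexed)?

dp[i] = 1 + max{dp[j] : j<i, a[j]<a[i]} (or 1 if no such j):
i:      1  2  3  4  5  6  7  8  9 10 11 12
a[i]:   8 14  7  1 12 10  5  2 17  1  8  1
dp:     1  2  1  1  2  2  2  2  3  1  3  1
At index 7 the value is 2.

2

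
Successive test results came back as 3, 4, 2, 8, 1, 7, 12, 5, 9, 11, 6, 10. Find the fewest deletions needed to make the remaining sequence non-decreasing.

7

Fewest deletions = n − (longest non-decreasing subsequence).
Patience tails:
3 → extends → [3]
4 → extends → [3, 4]
2 → replaces 3 → [2, 4]
8 → extends → [2, 4, 8]
1 → replaces 2 → [1, 4, 8]
7 → replaces 8 → [1, 4, 7]
12 → extends → [1, 4, 7, 12]
5 → replaces 7 → [1, 4, 5, 12]
9 → replaces 12 → [1, 4, 5, 9]
11 → extends → [1, 4, 5, 9, 11]
6 → replaces 9 → [1, 4, 5, 6, 11]
10 → replaces 11 → [1, 4, 5, 6, 10]
Longest non-decreasing subsequence has length 5, so deletions = 12 − 5 = 7.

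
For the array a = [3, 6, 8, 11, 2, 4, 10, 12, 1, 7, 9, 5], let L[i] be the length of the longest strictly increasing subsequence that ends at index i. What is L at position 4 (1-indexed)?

dp[i] = 1 + max{dp[j] : j<i, a[j]<a[i]} (or 1 if no such j):
i:      1  2  3  4  5  6  7  8  9 10 11 12
a[i]:   3  6  8 11  2  4 10 12  1  7  9  5
dp:     1  2  3  4  1  2  4  5  1  3  4  3
At index 4 the value is 4.

4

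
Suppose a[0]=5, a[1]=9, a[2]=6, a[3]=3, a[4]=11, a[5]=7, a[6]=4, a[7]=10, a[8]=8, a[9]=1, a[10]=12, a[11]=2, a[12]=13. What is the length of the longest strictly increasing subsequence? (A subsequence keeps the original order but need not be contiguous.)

6

Let dp[i] be the length of the longest such subsequence ending at index i:
i:      0  1  2  3  4  5  6  7  8  9 10 11 12
a[i]:   5  9  6  3 11  7  4 10  8  1 12  2 13
dp:     1  2  2  1  3  3  2  4  4  1  5  2  6
Maximum dp value is 6.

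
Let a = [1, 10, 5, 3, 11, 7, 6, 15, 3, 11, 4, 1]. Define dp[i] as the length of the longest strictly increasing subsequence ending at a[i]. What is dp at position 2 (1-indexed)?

2

dp[i] = 1 + max{dp[j] : j<i, a[j]<a[i]} (or 1 if no such j):
i:      1  2  3  4  5  6  7  8  9 10 11 12
a[i]:   1 10  5  3 11  7  6 15  3 11  4  1
dp:     1  2  2  2  3  3  3  4  2  4  3  1
At index 2 the value is 2.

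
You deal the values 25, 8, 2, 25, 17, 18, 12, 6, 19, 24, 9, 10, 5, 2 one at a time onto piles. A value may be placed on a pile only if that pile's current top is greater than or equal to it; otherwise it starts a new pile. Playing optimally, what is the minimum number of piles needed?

Place each on the leftmost legal pile:
25 → new pile 1 (tops now [25])
8 → pile 1 (tops now [8])
2 → pile 1 (tops now [2])
25 → new pile 2 (tops now [2, 25])
17 → pile 2 (tops now [2, 17])
18 → new pile 3 (tops now [2, 17, 18])
12 → pile 2 (tops now [2, 12, 18])
6 → pile 2 (tops now [2, 6, 18])
19 → new pile 4 (tops now [2, 6, 18, 19])
24 → new pile 5 (tops now [2, 6, 18, 19, 24])
9 → pile 3 (tops now [2, 6, 9, 19, 24])
10 → pile 4 (tops now [2, 6, 9, 10, 24])
5 → pile 2 (tops now [2, 5, 9, 10, 24])
2 → pile 1 (tops now [2, 5, 9, 10, 24])
Five piles.

5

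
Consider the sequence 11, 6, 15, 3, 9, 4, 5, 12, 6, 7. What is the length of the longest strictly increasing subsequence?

5

Track the smallest tail for each achievable length (strict):
11 → extends → [11]
6 → replaces 11 → [6]
15 → extends → [6, 15]
3 → replaces 6 → [3, 15]
9 → replaces 15 → [3, 9]
4 → replaces 9 → [3, 4]
5 → extends → [3, 4, 5]
12 → extends → [3, 4, 5, 12]
6 → replaces 12 → [3, 4, 5, 6]
7 → extends → [3, 4, 5, 6, 7]
Five tails, so the longest strictly increasing subsequence has length 5 (e.g. 3, 4, 5, 6, 7).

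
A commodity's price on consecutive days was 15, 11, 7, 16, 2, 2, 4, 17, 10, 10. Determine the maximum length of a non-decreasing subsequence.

5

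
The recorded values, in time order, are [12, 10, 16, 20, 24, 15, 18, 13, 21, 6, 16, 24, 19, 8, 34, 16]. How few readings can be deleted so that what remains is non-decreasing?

10

Fewest deletions = n − (longest non-decreasing subsequence).
i:      1  2  3  4  5  6  7  8  9 10 11 12 13 14 15 16
a[i]:  12 10 16 20 24 15 18 13 21  6 16 24 19  8 34 16
dp:     1  1  2  3  4  2  3  2  4  1  3  5  4  2  6  4
max dp = 6, so deletions = 16 − 6 = 10.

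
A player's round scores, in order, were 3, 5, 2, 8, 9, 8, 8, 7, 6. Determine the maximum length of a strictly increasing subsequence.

4

Track the smallest tail for each achievable length (strict):
3 → extends → [3]
5 → extends → [3, 5]
2 → replaces 3 → [2, 5]
8 → extends → [2, 5, 8]
9 → extends → [2, 5, 8, 9]
8 → already a tail → [2, 5, 8, 9]
8 → already a tail → [2, 5, 8, 9]
7 → replaces 8 → [2, 5, 7, 9]
6 → replaces 7 → [2, 5, 6, 9]
Four tails, so the longest strictly increasing subsequence has length 4 (e.g. 3, 5, 8, 9).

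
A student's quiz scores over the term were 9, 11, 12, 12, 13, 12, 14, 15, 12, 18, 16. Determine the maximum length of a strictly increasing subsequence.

Let dp[i] be the length of the longest such subsequence ending at index i:
i:      1  2  3  4  5  6  7  8  9 10 11
a[i]:   9 11 12 12 13 12 14 15 12 18 16
dp:     1  2  3  3  4  3  5  6  3  7  7
Maximum dp value is 7.

7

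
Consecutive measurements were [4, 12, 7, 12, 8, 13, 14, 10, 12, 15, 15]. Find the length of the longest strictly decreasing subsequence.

2

Let dp[i] be the longest strictly decreasing subsequence ending at i:
i:      1  2  3  4  5  6  7  8  9 10 11
a[i]:   4 12  7 12  8 13 14 10 12 15 15
dp:     1  1  2  1  2  1  1  2  2  1  1
Maximum is 2.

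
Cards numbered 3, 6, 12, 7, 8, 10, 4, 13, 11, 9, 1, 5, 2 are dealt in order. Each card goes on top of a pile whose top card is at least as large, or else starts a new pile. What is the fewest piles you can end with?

6

Place each on the leftmost legal pile:
3 → new pile 1 (tops now [3])
6 → new pile 2 (tops now [3, 6])
12 → new pile 3 (tops now [3, 6, 12])
7 → pile 3 (tops now [3, 6, 7])
8 → new pile 4 (tops now [3, 6, 7, 8])
10 → new pile 5 (tops now [3, 6, 7, 8, 10])
4 → pile 2 (tops now [3, 4, 7, 8, 10])
13 → new pile 6 (tops now [3, 4, 7, 8, 10, 13])
11 → pile 6 (tops now [3, 4, 7, 8, 10, 11])
9 → pile 5 (tops now [3, 4, 7, 8, 9, 11])
1 → pile 1 (tops now [1, 4, 7, 8, 9, 11])
5 → pile 3 (tops now [1, 4, 5, 8, 9, 11])
2 → pile 2 (tops now [1, 2, 5, 8, 9, 11])
Six piles.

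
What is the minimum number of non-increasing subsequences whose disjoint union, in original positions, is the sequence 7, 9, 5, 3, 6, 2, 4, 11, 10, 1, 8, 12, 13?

The minimum number of non-increasing subsequences covering a sequence equals the length of its longest strictly increasing subsequence.
LIS length is 5 (e.g. 7, 9, 11, 12, 13), so 5 piles are needed.

5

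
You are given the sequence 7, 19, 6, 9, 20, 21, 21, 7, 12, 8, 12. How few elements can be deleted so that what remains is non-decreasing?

6

Fewest deletions = n − (longest non-decreasing subsequence).
Patience tails:
7 → extends → [7]
19 → extends → [7, 19]
6 → replaces 7 → [6, 19]
9 → replaces 19 → [6, 9]
20 → extends → [6, 9, 20]
21 → extends → [6, 9, 20, 21]
21 → extends → [6, 9, 20, 21, 21]
7 → replaces 9 → [6, 7, 20, 21, 21]
12 → replaces 20 → [6, 7, 12, 21, 21]
8 → replaces 12 → [6, 7, 8, 21, 21]
12 → replaces 21 → [6, 7, 8, 12, 21]
Longest non-decreasing subsequence has length 5, so deletions = 11 − 5 = 6.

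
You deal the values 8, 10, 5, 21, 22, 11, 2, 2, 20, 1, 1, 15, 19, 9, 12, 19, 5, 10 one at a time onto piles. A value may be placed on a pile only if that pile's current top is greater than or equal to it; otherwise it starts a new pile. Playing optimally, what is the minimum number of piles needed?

Place each on the leftmost legal pile:
8 → new pile 1 (tops now [8])
10 → new pile 2 (tops now [8, 10])
5 → pile 1 (tops now [5, 10])
21 → new pile 3 (tops now [5, 10, 21])
22 → new pile 4 (tops now [5, 10, 21, 22])
11 → pile 3 (tops now [5, 10, 11, 22])
2 → pile 1 (tops now [2, 10, 11, 22])
2 → pile 1 (tops now [2, 10, 11, 22])
20 → pile 4 (tops now [2, 10, 11, 20])
1 → pile 1 (tops now [1, 10, 11, 20])
1 → pile 1 (tops now [1, 10, 11, 20])
15 → pile 4 (tops now [1, 10, 11, 15])
19 → new pile 5 (tops now [1, 10, 11, 15, 19])
9 → pile 2 (tops now [1, 9, 11, 15, 19])
12 → pile 4 (tops now [1, 9, 11, 12, 19])
19 → pile 5 (tops now [1, 9, 11, 12, 19])
5 → pile 2 (tops now [1, 5, 11, 12, 19])
10 → pile 3 (tops now [1, 5, 10, 12, 19])
Five piles.

5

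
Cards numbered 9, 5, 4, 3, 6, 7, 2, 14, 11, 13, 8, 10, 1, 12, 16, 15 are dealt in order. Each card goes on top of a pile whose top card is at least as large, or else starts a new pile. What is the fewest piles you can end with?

7

The minimum number of non-increasing subsequences covering a sequence equals the length of its longest strictly increasing subsequence.
LIS length is 7 (e.g. 5, 6, 7, 8, 10, 12, 16), so 7 piles are needed.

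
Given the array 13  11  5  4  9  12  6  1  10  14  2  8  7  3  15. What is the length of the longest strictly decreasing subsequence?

Let dp[i] be the longest strictly decreasing subsequence ending at i:
i:      1  2  3  4  5  6  7  8  9 10 11 12 13 14 15
a[i]:  13 11  5  4  9 12  6  1 10 14  2  8  7  3 15
dp:     1  2  3  4  3  2  4  5  3  1  5  4  5  6  1
Maximum is 6.

6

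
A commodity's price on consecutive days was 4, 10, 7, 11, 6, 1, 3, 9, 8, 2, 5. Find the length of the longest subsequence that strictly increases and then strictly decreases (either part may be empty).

6

inc[i] = longest strictly increasing subsequence ending at i; dec[i] = longest strictly decreasing subsequence starting at i:
i:      1  2  3  4  5  6  7  8  9 10 11
a[i]:   4 10  7 11  6  1  3  9  8  2  5
inc:    1  2  2  3  2  1  2  3  3  2  3
dec:    3  5  4  4  3  1  2  3  2  1  1
Best peak at i=2 (value 10): inc=2, dec=5, length 2+5−1 = 6.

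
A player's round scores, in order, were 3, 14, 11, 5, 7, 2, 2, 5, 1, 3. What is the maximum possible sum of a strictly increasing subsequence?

Let S[i] be the best sum of a strictly increasing subsequence ending at i:
i:      1  2  3  4  5  6  7  8  9 10
a[i]:   3 14 11  5  7  2  2  5  1  3
S:      3 17 14  8 15  2  2  8  1  5
Maximum is 17 (e.g. 3 + 14).

17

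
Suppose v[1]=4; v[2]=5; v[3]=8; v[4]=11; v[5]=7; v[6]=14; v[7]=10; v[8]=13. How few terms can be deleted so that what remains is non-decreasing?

3

Fewest deletions = n − (longest non-decreasing subsequence).
Patience tails:
4 → extends → [4]
5 → extends → [4, 5]
8 → extends → [4, 5, 8]
11 → extends → [4, 5, 8, 11]
7 → replaces 8 → [4, 5, 7, 11]
14 → extends → [4, 5, 7, 11, 14]
10 → replaces 11 → [4, 5, 7, 10, 14]
13 → replaces 14 → [4, 5, 7, 10, 13]
Longest non-decreasing subsequence has length 5, so deletions = 8 − 5 = 3.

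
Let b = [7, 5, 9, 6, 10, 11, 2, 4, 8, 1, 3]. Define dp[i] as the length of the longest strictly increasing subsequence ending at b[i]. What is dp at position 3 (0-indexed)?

2

dp[i] = 1 + max{dp[j] : j<i, b[j]<b[i]} (or 1 if no such j):
i:      0  1  2  3  4  5  6  7  8  9 10
b[i]:   7  5  9  6 10 11  2  4  8  1  3
dp:     1  1  2  2  3  4  1  2  3  1  2
At index 3 the value is 2.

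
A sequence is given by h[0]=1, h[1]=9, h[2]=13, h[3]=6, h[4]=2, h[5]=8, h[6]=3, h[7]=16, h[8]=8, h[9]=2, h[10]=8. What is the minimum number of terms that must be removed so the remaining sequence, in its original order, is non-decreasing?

6

Fewest deletions = n − (longest non-decreasing subsequence).
i:      0  1  2  3  4  5  6  7  8  9 10
h[i]:   1  9 13  6  2  8  3 16  8  2  8
dp:     1  2  3  2  2  3  3  4  4  3  5
max dp = 5, so deletions = 11 − 5 = 6.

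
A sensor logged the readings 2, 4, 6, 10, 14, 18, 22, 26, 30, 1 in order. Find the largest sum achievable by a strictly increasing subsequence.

Let S[i] be the best sum of a strictly increasing subsequence ending at i:
i:       1   2   3   4   5   6   7   8   9  10
a[i]:    2   4   6  10  14  18  22  26  30   1
S:       2   6  12  22  36  54  76 102 132   1
Maximum is 132 (e.g. 2 + 4 + 6 + 10 + 14 + 18 + 22 + 26 + 30).

132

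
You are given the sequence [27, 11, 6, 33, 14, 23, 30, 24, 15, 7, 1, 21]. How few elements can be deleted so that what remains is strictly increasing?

Fewest deletions = n − (longest strictly increasing subsequence).
i:      1  2  3  4  5  6  7  8  9 10 11 12
a[i]:  27 11  6 33 14 23 30 24 15  7  1 21
dp:     1  1  1  2  2  3  4  4  3  2  1  4
max dp = 4, so deletions = 12 − 4 = 8.

8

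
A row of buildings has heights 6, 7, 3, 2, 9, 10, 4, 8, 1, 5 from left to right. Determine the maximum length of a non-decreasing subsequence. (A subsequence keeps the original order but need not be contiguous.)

4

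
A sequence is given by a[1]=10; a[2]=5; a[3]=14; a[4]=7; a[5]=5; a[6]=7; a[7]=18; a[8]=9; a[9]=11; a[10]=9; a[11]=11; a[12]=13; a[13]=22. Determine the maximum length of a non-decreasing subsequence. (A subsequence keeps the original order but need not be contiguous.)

Track the smallest tail for each achievable length (allowing ties):
10 → extends → [10]
5 → replaces 10 → [5]
14 → extends → [5, 14]
7 → replaces 14 → [5, 7]
5 → replaces 7 → [5, 5]
7 → extends → [5, 5, 7]
18 → extends → [5, 5, 7, 18]
9 → replaces 18 → [5, 5, 7, 9]
11 → extends → [5, 5, 7, 9, 11]
9 → replaces 11 → [5, 5, 7, 9, 9]
11 → extends → [5, 5, 7, 9, 9, 11]
13 → extends → [5, 5, 7, 9, 9, 11, 13]
22 → extends → [5, 5, 7, 9, 9, 11, 13, 22]
Eight tails, so the longest non-decreasing subsequence has length 8 (e.g. 5, 7, 7, 9, 11, 11, 13, 22).

8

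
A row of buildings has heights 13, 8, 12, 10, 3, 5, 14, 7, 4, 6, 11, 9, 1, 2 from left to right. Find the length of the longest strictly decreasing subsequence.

Negate each value so 'decreasing' becomes 'increasing', then run patience tails on the negated sequence:
-13 → extends → [-13]
-8 → extends → [-13, -8]
-12 → replaces -8 → [-13, -12]
-10 → extends → [-13, -12, -10]
-3 → extends → [-13, -12, -10, -3]
-5 → replaces -3 → [-13, -12, -10, -5]
-14 → replaces -13 → [-14, -12, -10, -5]
-7 → replaces -5 → [-14, -12, -10, -7]
-4 → extends → [-14, -12, -10, -7, -4]
-6 → replaces -4 → [-14, -12, -10, -7, -6]
-11 → replaces -10 → [-14, -12, -11, -7, -6]
-9 → replaces -7 → [-14, -12, -11, -9, -6]
-1 → extends → [-14, -12, -11, -9, -6, -1]
-2 → replaces -1 → [-14, -12, -11, -9, -6, -2]
Six tails, so the longest strictly decreasing subsequence of the original has length 6.

6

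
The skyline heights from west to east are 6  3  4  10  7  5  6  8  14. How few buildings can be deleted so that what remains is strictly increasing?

3

Fewest deletions = n − (longest strictly increasing subsequence).
i:      1  2  3  4  5  6  7  8  9
a[i]:   6  3  4 10  7  5  6  8 14
dp:     1  1  2  3  3  3  4  5  6
max dp = 6, so deletions = 9 − 6 = 3.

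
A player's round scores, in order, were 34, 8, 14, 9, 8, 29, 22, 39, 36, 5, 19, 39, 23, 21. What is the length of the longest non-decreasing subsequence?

Track the smallest tail for each achievable length (allowing ties):
34 → extends → [34]
8 → replaces 34 → [8]
14 → extends → [8, 14]
9 → replaces 14 → [8, 9]
8 → replaces 9 → [8, 8]
29 → extends → [8, 8, 29]
22 → replaces 29 → [8, 8, 22]
39 → extends → [8, 8, 22, 39]
36 → replaces 39 → [8, 8, 22, 36]
5 → replaces 8 → [5, 8, 22, 36]
19 → replaces 22 → [5, 8, 19, 36]
39 → extends → [5, 8, 19, 36, 39]
23 → replaces 36 → [5, 8, 19, 23, 39]
21 → replaces 23 → [5, 8, 19, 21, 39]
Five tails, so the longest non-decreasing subsequence has length 5 (e.g. 8, 14, 29, 39, 39).

5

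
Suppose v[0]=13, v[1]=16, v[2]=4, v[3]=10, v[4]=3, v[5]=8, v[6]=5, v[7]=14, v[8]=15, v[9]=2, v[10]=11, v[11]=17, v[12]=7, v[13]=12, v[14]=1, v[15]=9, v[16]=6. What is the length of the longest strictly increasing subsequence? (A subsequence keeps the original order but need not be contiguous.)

5

Track the smallest tail for each achievable length (strict):
13 → extends → [13]
16 → extends → [13, 16]
4 → replaces 13 → [4, 16]
10 → replaces 16 → [4, 10]
3 → replaces 4 → [3, 10]
8 → replaces 10 → [3, 8]
5 → replaces 8 → [3, 5]
14 → extends → [3, 5, 14]
15 → extends → [3, 5, 14, 15]
2 → replaces 3 → [2, 5, 14, 15]
11 → replaces 14 → [2, 5, 11, 15]
17 → extends → [2, 5, 11, 15, 17]
7 → replaces 11 → [2, 5, 7, 15, 17]
12 → replaces 15 → [2, 5, 7, 12, 17]
1 → replaces 2 → [1, 5, 7, 12, 17]
9 → replaces 12 → [1, 5, 7, 9, 17]
6 → replaces 7 → [1, 5, 6, 9, 17]
Five tails, so the longest strictly increasing subsequence has length 5 (e.g. 4, 10, 14, 15, 17).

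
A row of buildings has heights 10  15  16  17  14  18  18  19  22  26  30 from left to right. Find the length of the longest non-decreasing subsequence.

10

Let dp[i] be the length of the longest such subsequence ending at index i:
i:      1  2  3  4  5  6  7  8  9 10 11
a[i]:  10 15 16 17 14 18 18 19 22 26 30
dp:     1  2  3  4  2  5  6  7  8  9 10
Maximum dp value is 10.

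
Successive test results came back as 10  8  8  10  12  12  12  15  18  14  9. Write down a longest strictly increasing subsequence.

8, 10, 12, 15, 18

Patience tails give the LIS length; then backtrack through the dp parents:
10 → extends → [10]
8 → replaces 10 → [8]
8 → already a tail → [8]
10 → extends → [8, 10]
12 → extends → [8, 10, 12]
12 → already a tail → [8, 10, 12]
12 → already a tail → [8, 10, 12]
15 → extends → [8, 10, 12, 15]
18 → extends → [8, 10, 12, 15, 18]
14 → replaces 15 → [8, 10, 12, 14, 18]
9 → replaces 10 → [8, 9, 12, 14, 18]
Length 5; one witness is 8, 10, 12, 15, 18.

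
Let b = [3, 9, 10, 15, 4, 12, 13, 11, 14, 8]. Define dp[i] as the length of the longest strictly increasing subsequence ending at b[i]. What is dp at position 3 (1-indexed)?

3

dp[i] = 1 + max{dp[j] : j<i, b[j]<b[i]} (or 1 if no such j):
i:      1  2  3  4  5  6  7  8  9 10
b[i]:   3  9 10 15  4 12 13 11 14  8
dp:     1  2  3  4  2  4  5  4  6  3
At index 3 the value is 3.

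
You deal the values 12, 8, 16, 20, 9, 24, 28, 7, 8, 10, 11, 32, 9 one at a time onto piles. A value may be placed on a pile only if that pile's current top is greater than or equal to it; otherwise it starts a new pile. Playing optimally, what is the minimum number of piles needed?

Place each on the leftmost legal pile:
12 → new pile 1 (tops now [12])
8 → pile 1 (tops now [8])
16 → new pile 2 (tops now [8, 16])
20 → new pile 3 (tops now [8, 16, 20])
9 → pile 2 (tops now [8, 9, 20])
24 → new pile 4 (tops now [8, 9, 20, 24])
28 → new pile 5 (tops now [8, 9, 20, 24, 28])
7 → pile 1 (tops now [7, 9, 20, 24, 28])
8 → pile 2 (tops now [7, 8, 20, 24, 28])
10 → pile 3 (tops now [7, 8, 10, 24, 28])
11 → pile 4 (tops now [7, 8, 10, 11, 28])
32 → new pile 6 (tops now [7, 8, 10, 11, 28, 32])
9 → pile 3 (tops now [7, 8, 9, 11, 28, 32])
Six piles.

6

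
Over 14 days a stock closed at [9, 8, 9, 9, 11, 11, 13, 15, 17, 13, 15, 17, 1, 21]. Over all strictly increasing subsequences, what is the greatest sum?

Let S[i] be the best sum of a strictly increasing subsequence ending at i:
i:      1  2  3  4  5  6  7  8  9 10 11 12 13 14
a[i]:   9  8  9  9 11 11 13 15 17 13 15 17  1 21
S:      9  8 17 17 28 28 41 56 73 41 56 73  1 94
Maximum is 94 (e.g. 8 + 9 + 11 + 13 + 15 + 17 + 21).

94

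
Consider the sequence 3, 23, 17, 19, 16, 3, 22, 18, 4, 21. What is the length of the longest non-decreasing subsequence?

4

Track the smallest tail for each achievable length (allowing ties):
3 → extends → [3]
23 → extends → [3, 23]
17 → replaces 23 → [3, 17]
19 → extends → [3, 17, 19]
16 → replaces 17 → [3, 16, 19]
3 → replaces 16 → [3, 3, 19]
22 → extends → [3, 3, 19, 22]
18 → replaces 19 → [3, 3, 18, 22]
4 → replaces 18 → [3, 3, 4, 22]
21 → replaces 22 → [3, 3, 4, 21]
Four tails, so the longest non-decreasing subsequence has length 4 (e.g. 3, 17, 19, 22).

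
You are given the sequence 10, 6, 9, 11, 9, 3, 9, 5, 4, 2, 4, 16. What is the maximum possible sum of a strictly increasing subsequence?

42

Let S[i] be the best sum of a strictly increasing subsequence ending at i:
i:      1  2  3  4  5  6  7  8  9 10 11 12
a[i]:  10  6  9 11  9  3  9  5  4  2  4 16
S:     10  6 15 26 15  3 15  8  7  2  7 42
Maximum is 42 (e.g. 6 + 9 + 11 + 16).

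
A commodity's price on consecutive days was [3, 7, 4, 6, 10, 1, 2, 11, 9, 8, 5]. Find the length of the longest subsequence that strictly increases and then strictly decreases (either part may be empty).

inc[i] = longest strictly increasing subsequence ending at i; dec[i] = longest strictly decreasing subsequence starting at i:
i:      1  2  3  4  5  6  7  8  9 10 11
a[i]:   3  7  4  6 10  1  2 11  9  8  5
inc:    1  2  2  3  4  1  2  5  4  4  3
dec:    2  3  2  2  4  1  1  4  3  2  1
Best peak at i=8 (value 11): inc=5, dec=4, length 5+4−1 = 8.

8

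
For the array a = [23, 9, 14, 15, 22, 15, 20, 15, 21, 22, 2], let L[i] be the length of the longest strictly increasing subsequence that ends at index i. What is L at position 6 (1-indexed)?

3

dp[i] = 1 + max{dp[j] : j<i, a[j]<a[i]} (or 1 if no such j):
i:      1  2  3  4  5  6  7  8  9 10 11
a[i]:  23  9 14 15 22 15 20 15 21 22  2
dp:     1  1  2  3  4  3  4  3  5  6  1
At index 6 the value is 3.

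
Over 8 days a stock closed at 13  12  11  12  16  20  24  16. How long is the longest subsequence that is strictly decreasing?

Negate each value so 'decreasing' becomes 'increasing', then run patience tails on the negated sequence:
-13 → extends → [-13]
-12 → extends → [-13, -12]
-11 → extends → [-13, -12, -11]
-12 → already a tail → [-13, -12, -11]
-16 → replaces -13 → [-16, -12, -11]
-20 → replaces -16 → [-20, -12, -11]
-24 → replaces -20 → [-24, -12, -11]
-16 → replaces -12 → [-24, -16, -11]
Three tails, so the longest strictly decreasing subsequence of the original has length 3.

3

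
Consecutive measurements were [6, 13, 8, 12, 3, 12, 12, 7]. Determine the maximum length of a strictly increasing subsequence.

Track the smallest tail for each achievable length (strict):
6 → extends → [6]
13 → extends → [6, 13]
8 → replaces 13 → [6, 8]
12 → extends → [6, 8, 12]
3 → replaces 6 → [3, 8, 12]
12 → already a tail → [3, 8, 12]
12 → already a tail → [3, 8, 12]
7 → replaces 8 → [3, 7, 12]
Three tails, so the longest strictly increasing subsequence has length 3 (e.g. 6, 8, 12).

3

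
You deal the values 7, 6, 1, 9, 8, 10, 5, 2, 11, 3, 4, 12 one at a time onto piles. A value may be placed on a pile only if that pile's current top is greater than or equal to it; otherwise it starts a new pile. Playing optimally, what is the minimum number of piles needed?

5

The minimum number of non-increasing subsequences covering a sequence equals the length of its longest strictly increasing subsequence.
LIS length is 5 (e.g. 7, 9, 10, 11, 12), so 5 piles are needed.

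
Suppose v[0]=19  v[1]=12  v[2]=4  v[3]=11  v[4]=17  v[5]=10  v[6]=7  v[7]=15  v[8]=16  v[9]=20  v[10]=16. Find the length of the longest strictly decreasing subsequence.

5

Let dp[i] be the longest strictly decreasing subsequence ending at i:
i:      0  1  2  3  4  5  6  7  8  9 10
v[i]:  19 12  4 11 17 10  7 15 16 20 16
dp:     1  2  3  3  2  4  5  3  3  1  3
Maximum is 5.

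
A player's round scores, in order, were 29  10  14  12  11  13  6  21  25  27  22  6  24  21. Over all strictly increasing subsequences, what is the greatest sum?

Let S[i] be the best sum of a strictly increasing subsequence ending at i:
i:       1   2   3   4   5   6   7   8   9  10  11  12  13  14
a[i]:   29  10  14  12  11  13   6  21  25  27  22   6  24  21
S:      29  10  24  22  21  35   6  56  81 108  78   6 102  56
Maximum is 108 (e.g. 10 + 12 + 13 + 21 + 25 + 27).

108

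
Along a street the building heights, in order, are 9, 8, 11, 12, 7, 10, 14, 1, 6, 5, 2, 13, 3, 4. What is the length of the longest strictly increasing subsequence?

4

Track the smallest tail for each achievable length (strict):
9 → extends → [9]
8 → replaces 9 → [8]
11 → extends → [8, 11]
12 → extends → [8, 11, 12]
7 → replaces 8 → [7, 11, 12]
10 → replaces 11 → [7, 10, 12]
14 → extends → [7, 10, 12, 14]
1 → replaces 7 → [1, 10, 12, 14]
6 → replaces 10 → [1, 6, 12, 14]
5 → replaces 6 → [1, 5, 12, 14]
2 → replaces 5 → [1, 2, 12, 14]
13 → replaces 14 → [1, 2, 12, 13]
3 → replaces 12 → [1, 2, 3, 13]
4 → replaces 13 → [1, 2, 3, 4]
Four tails, so the longest strictly increasing subsequence has length 4 (e.g. 9, 11, 12, 14).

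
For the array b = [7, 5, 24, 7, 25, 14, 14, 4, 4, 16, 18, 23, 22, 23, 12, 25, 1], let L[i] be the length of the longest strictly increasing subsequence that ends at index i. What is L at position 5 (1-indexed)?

dp[i] = 1 + max{dp[j] : j<i, b[j]<b[i]} (or 1 if no such j):
i:      1  2  3  4  5  6  7  8  9 10 11 12 13 14 15 16 17
b[i]:   7  5 24  7 25 14 14  4  4 16 18 23 22 23 12 25  1
dp:     1  1  2  2  3  3  3  1  1  4  5  6  6  7  3  8  1
At index 5 the value is 3.

3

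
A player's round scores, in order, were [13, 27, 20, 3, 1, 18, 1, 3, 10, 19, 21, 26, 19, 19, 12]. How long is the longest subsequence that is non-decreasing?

Track the smallest tail for each achievable length (allowing ties):
13 → extends → [13]
27 → extends → [13, 27]
20 → replaces 27 → [13, 20]
3 → replaces 13 → [3, 20]
1 → replaces 3 → [1, 20]
18 → replaces 20 → [1, 18]
1 → replaces 18 → [1, 1]
3 → extends → [1, 1, 3]
10 → extends → [1, 1, 3, 10]
19 → extends → [1, 1, 3, 10, 19]
21 → extends → [1, 1, 3, 10, 19, 21]
26 → extends → [1, 1, 3, 10, 19, 21, 26]
19 → replaces 21 → [1, 1, 3, 10, 19, 19, 26]
19 → replaces 26 → [1, 1, 3, 10, 19, 19, 19]
12 → replaces 19 → [1, 1, 3, 10, 12, 19, 19]
Seven tails, so the longest non-decreasing subsequence has length 7 (e.g. 1, 1, 3, 10, 19, 21, 26).

7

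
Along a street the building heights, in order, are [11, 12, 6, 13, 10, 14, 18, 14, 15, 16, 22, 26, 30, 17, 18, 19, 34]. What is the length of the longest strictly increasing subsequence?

Track the smallest tail for each achievable length (strict):
11 → extends → [11]
12 → extends → [11, 12]
6 → replaces 11 → [6, 12]
13 → extends → [6, 12, 13]
10 → replaces 12 → [6, 10, 13]
14 → extends → [6, 10, 13, 14]
18 → extends → [6, 10, 13, 14, 18]
14 → already a tail → [6, 10, 13, 14, 18]
15 → replaces 18 → [6, 10, 13, 14, 15]
16 → extends → [6, 10, 13, 14, 15, 16]
22 → extends → [6, 10, 13, 14, 15, 16, 22]
26 → extends → [6, 10, 13, 14, 15, 16, 22, 26]
30 → extends → [6, 10, 13, 14, 15, 16, 22, 26, 30]
17 → replaces 22 → [6, 10, 13, 14, 15, 16, 17, 26, 30]
18 → replaces 26 → [6, 10, 13, 14, 15, 16, 17, 18, 30]
19 → replaces 30 → [6, 10, 13, 14, 15, 16, 17, 18, 19]
34 → extends → [6, 10, 13, 14, 15, 16, 17, 18, 19, 34]
Ten tails, so the longest strictly increasing subsequence has length 10 (e.g. 11, 12, 13, 14, 15, 16, 22, 26, 30, 34).

10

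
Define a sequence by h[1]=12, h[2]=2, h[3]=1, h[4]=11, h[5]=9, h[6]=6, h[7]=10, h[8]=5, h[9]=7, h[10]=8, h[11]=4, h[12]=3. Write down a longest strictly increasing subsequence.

2, 6, 7, 8

Patience tails give the LIS length; then backtrack through the dp parents:
12 → extends → [12]
2 → replaces 12 → [2]
1 → replaces 2 → [1]
11 → extends → [1, 11]
9 → replaces 11 → [1, 9]
6 → replaces 9 → [1, 6]
10 → extends → [1, 6, 10]
5 → replaces 6 → [1, 5, 10]
7 → replaces 10 → [1, 5, 7]
8 → extends → [1, 5, 7, 8]
4 → replaces 5 → [1, 4, 7, 8]
3 → replaces 4 → [1, 3, 7, 8]
Length 4; one witness is 2, 6, 7, 8.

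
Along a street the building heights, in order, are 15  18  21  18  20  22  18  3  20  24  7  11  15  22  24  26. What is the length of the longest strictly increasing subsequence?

Let dp[i] be the length of the longest such subsequence ending at index i:
i:      1  2  3  4  5  6  7  8  9 10 11 12 13 14 15 16
a[i]:  15 18 21 18 20 22 18  3 20 24  7 11 15 22 24 26
dp:     1  2  3  2  3  4  2  1  3  5  2  3  4  5  6  7
Maximum dp value is 7.

7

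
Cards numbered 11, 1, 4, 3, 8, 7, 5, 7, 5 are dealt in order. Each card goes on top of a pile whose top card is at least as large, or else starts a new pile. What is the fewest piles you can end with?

4

Place each on the leftmost legal pile:
11 → new pile 1 (tops now [11])
1 → pile 1 (tops now [1])
4 → new pile 2 (tops now [1, 4])
3 → pile 2 (tops now [1, 3])
8 → new pile 3 (tops now [1, 3, 8])
7 → pile 3 (tops now [1, 3, 7])
5 → pile 3 (tops now [1, 3, 5])
7 → new pile 4 (tops now [1, 3, 5, 7])
5 → pile 3 (tops now [1, 3, 5, 7])
Four piles.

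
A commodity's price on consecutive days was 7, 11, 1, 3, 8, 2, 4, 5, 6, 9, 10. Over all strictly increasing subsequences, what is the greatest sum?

Let S[i] be the best sum of a strictly increasing subsequence ending at i:
i:      1  2  3  4  5  6  7  8  9 10 11
a[i]:   7 11  1  3  8  2  4  5  6  9 10
S:      7 18  1  4 15  3  8 13 19 28 38
Maximum is 38 (e.g. 1 + 3 + 4 + 5 + 6 + 9 + 10).

38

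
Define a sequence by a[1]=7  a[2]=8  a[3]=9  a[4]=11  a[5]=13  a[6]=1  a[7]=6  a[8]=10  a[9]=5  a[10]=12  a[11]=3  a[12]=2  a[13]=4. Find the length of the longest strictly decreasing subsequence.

Negate each value so 'decreasing' becomes 'increasing', then run patience tails on the negated sequence:
-7 → extends → [-7]
-8 → replaces -7 → [-8]
-9 → replaces -8 → [-9]
-11 → replaces -9 → [-11]
-13 → replaces -11 → [-13]
-1 → extends → [-13, -1]
-6 → replaces -1 → [-13, -6]
-10 → replaces -6 → [-13, -10]
-5 → extends → [-13, -10, -5]
-12 → replaces -10 → [-13, -12, -5]
-3 → extends → [-13, -12, -5, -3]
-2 → extends → [-13, -12, -5, -3, -2]
-4 → replaces -3 → [-13, -12, -5, -4, -2]
Five tails, so the longest strictly decreasing subsequence of the original has length 5.

5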